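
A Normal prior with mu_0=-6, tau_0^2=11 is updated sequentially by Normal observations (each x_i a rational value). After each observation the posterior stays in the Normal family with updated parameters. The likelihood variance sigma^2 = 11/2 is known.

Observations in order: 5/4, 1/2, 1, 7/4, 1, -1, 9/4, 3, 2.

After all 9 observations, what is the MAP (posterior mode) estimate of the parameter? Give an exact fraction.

35/38

obs 1: x=5/4 → posterior Normal(-7/6, 11/3)
obs 2: x=1/2 → posterior Normal(-1/2, 11/5)
obs 3: x=1 → posterior Normal(-1/14, 11/7)
obs 4: x=7/4 → posterior Normal(1/3, 11/9)
obs 5: x=1 → posterior Normal(5/11, 1)
obs 6: x=-1 → posterior Normal(3/13, 11/13)
obs 7: x=9/4 → posterior Normal(1/2, 11/15)
obs 8: x=3 → posterior Normal(27/34, 11/17)
obs 9: x=2 → posterior Normal(35/38, 11/19)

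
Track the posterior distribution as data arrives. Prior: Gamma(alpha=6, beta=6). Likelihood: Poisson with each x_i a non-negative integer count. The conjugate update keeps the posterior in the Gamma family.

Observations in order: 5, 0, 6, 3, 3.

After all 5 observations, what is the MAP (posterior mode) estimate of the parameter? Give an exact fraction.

obs 1: x=5 → posterior Gamma(11, 7)
obs 2: x=0 → posterior Gamma(11, 8)
obs 3: x=6 → posterior Gamma(17, 9)
obs 4: x=3 → posterior Gamma(20, 10)
obs 5: x=3 → posterior Gamma(23, 11)

2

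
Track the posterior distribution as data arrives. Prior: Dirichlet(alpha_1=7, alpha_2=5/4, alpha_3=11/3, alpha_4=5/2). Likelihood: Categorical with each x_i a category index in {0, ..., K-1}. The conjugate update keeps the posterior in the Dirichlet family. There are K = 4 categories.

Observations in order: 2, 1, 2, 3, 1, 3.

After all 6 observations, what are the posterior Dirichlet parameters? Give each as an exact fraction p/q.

alpha_1=7, alpha_2=13/4, alpha_3=17/3, alpha_4=9/2

obs 1: x=2 → posterior Dirichlet(7, 5/4, 14/3, 5/2)
obs 2: x=1 → posterior Dirichlet(7, 9/4, 14/3, 5/2)
obs 3: x=2 → posterior Dirichlet(7, 9/4, 17/3, 5/2)
obs 4: x=3 → posterior Dirichlet(7, 9/4, 17/3, 7/2)
obs 5: x=1 → posterior Dirichlet(7, 13/4, 17/3, 7/2)
obs 6: x=3 → posterior Dirichlet(7, 13/4, 17/3, 9/2)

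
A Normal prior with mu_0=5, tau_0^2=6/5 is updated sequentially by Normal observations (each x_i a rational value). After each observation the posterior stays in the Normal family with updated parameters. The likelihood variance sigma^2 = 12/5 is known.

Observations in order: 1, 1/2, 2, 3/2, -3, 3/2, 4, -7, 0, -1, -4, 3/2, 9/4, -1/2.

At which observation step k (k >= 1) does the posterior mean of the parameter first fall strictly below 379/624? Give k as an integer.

k = 11

obs 1: x=1 → posterior Normal(11/3, 4/5)
obs 2: x=1/2 → posterior Normal(23/8, 3/5)
obs 3: x=2 → posterior Normal(27/10, 12/25)
obs 4: x=3/2 → posterior Normal(5/2, 2/5)
obs 5: x=-3 → posterior Normal(12/7, 12/35)
obs 6: x=3/2 → posterior Normal(27/16, 3/10)
obs 7: x=4 → posterior Normal(35/18, 4/15)
obs 8: x=-7 → posterior Normal(21/20, 6/25)
obs 9: x=0 → posterior Normal(21/22, 12/55)
obs 10: x=-1 → posterior Normal(19/24, 1/5)
obs 11: x=-4 → posterior Normal(11/26, 12/65)
obs 12: x=3/2 → posterior Normal(1/2, 6/35)
obs 13: x=9/4 → posterior Normal(37/60, 4/25)
obs 14: x=-1/2 → posterior Normal(35/64, 3/20)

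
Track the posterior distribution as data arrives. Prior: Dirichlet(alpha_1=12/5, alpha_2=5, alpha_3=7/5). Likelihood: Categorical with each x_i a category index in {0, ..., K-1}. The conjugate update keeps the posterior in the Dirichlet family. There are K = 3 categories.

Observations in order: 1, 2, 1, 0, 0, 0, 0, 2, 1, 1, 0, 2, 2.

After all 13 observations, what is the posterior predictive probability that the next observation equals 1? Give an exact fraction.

obs 1: x=1 → posterior Dirichlet(12/5, 6, 7/5)
obs 2: x=2 → posterior Dirichlet(12/5, 6, 12/5)
obs 3: x=1 → posterior Dirichlet(12/5, 7, 12/5)
obs 4: x=0 → posterior Dirichlet(17/5, 7, 12/5)
obs 5: x=0 → posterior Dirichlet(22/5, 7, 12/5)
obs 6: x=0 → posterior Dirichlet(27/5, 7, 12/5)
obs 7: x=0 → posterior Dirichlet(32/5, 7, 12/5)
obs 8: x=2 → posterior Dirichlet(32/5, 7, 17/5)
obs 9: x=1 → posterior Dirichlet(32/5, 8, 17/5)
obs 10: x=1 → posterior Dirichlet(32/5, 9, 17/5)
obs 11: x=0 → posterior Dirichlet(37/5, 9, 17/5)
obs 12: x=2 → posterior Dirichlet(37/5, 9, 22/5)
obs 13: x=2 → posterior Dirichlet(37/5, 9, 27/5)

45/109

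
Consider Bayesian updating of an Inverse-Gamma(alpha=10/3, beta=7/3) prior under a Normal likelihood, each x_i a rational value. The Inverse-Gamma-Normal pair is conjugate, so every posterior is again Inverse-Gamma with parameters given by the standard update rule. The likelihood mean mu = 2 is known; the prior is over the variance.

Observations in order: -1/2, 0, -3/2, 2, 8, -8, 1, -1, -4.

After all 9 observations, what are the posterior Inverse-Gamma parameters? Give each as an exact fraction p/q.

obs 1: x=-1/2 → posterior Inverse-Gamma(23/6, 131/24)
obs 2: x=0 → posterior Inverse-Gamma(13/3, 179/24)
obs 3: x=-3/2 → posterior Inverse-Gamma(29/6, 163/12)
obs 4: x=2 → posterior Inverse-Gamma(16/3, 163/12)
obs 5: x=8 → posterior Inverse-Gamma(35/6, 379/12)
obs 6: x=-8 → posterior Inverse-Gamma(19/3, 979/12)
obs 7: x=1 → posterior Inverse-Gamma(41/6, 985/12)
obs 8: x=-1 → posterior Inverse-Gamma(22/3, 1039/12)
obs 9: x=-4 → posterior Inverse-Gamma(47/6, 1255/12)

alpha=47/6, beta=1255/12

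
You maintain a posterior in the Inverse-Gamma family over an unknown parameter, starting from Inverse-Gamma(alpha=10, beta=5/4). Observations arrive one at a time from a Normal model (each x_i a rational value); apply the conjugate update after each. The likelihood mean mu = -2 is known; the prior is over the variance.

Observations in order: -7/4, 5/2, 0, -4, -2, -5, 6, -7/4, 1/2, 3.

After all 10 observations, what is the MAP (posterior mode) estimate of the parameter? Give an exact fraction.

obs 1: x=-7/4 → posterior Inverse-Gamma(21/2, 41/32)
obs 2: x=5/2 → posterior Inverse-Gamma(11, 365/32)
obs 3: x=0 → posterior Inverse-Gamma(23/2, 429/32)
obs 4: x=-4 → posterior Inverse-Gamma(12, 493/32)
obs 5: x=-2 → posterior Inverse-Gamma(25/2, 493/32)
obs 6: x=-5 → posterior Inverse-Gamma(13, 637/32)
obs 7: x=6 → posterior Inverse-Gamma(27/2, 1661/32)
obs 8: x=-7/4 → posterior Inverse-Gamma(14, 831/16)
obs 9: x=1/2 → posterior Inverse-Gamma(29/2, 881/16)
obs 10: x=3 → posterior Inverse-Gamma(15, 1081/16)

1081/256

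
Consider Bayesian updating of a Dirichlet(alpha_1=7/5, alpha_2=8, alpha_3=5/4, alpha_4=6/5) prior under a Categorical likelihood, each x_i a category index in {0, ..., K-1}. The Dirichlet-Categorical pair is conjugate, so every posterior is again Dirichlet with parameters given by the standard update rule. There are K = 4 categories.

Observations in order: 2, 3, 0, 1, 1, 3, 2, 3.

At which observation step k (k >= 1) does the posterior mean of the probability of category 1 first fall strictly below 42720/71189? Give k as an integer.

obs 1: x=2 → posterior Dirichlet(7/5, 8, 9/4, 6/5)
obs 2: x=3 → posterior Dirichlet(7/5, 8, 9/4, 11/5)
obs 3: x=0 → posterior Dirichlet(12/5, 8, 9/4, 11/5)
obs 4: x=1 → posterior Dirichlet(12/5, 9, 9/4, 11/5)
obs 5: x=1 → posterior Dirichlet(12/5, 10, 9/4, 11/5)
obs 6: x=3 → posterior Dirichlet(12/5, 10, 9/4, 16/5)
obs 7: x=2 → posterior Dirichlet(12/5, 10, 13/4, 16/5)
obs 8: x=3 → posterior Dirichlet(12/5, 10, 13/4, 21/5)

k = 2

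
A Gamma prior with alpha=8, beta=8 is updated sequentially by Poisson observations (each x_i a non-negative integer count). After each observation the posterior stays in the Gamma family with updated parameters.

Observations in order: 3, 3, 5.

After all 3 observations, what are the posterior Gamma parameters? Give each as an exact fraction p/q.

alpha=19, beta=11

obs 1: x=3 → posterior Gamma(11, 9)
obs 2: x=3 → posterior Gamma(14, 10)
obs 3: x=5 → posterior Gamma(19, 11)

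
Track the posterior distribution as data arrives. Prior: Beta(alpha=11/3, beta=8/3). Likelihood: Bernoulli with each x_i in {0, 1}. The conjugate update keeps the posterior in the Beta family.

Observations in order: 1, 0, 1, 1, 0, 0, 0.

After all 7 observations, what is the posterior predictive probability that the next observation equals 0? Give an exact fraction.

obs 1: x=1 → posterior Beta(14/3, 8/3)
obs 2: x=0 → posterior Beta(14/3, 11/3)
obs 3: x=1 → posterior Beta(17/3, 11/3)
obs 4: x=1 → posterior Beta(20/3, 11/3)
obs 5: x=0 → posterior Beta(20/3, 14/3)
obs 6: x=0 → posterior Beta(20/3, 17/3)
obs 7: x=0 → posterior Beta(20/3, 20/3)

1/2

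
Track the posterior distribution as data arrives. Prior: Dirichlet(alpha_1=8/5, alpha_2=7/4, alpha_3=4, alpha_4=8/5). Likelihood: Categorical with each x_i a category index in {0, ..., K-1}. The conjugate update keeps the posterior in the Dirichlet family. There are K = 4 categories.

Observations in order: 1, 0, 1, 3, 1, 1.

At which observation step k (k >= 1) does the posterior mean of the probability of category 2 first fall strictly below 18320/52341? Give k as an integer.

k = 3

obs 1: x=1 → posterior Dirichlet(8/5, 11/4, 4, 8/5)
obs 2: x=0 → posterior Dirichlet(13/5, 11/4, 4, 8/5)
obs 3: x=1 → posterior Dirichlet(13/5, 15/4, 4, 8/5)
obs 4: x=3 → posterior Dirichlet(13/5, 15/4, 4, 13/5)
obs 5: x=1 → posterior Dirichlet(13/5, 19/4, 4, 13/5)
obs 6: x=1 → posterior Dirichlet(13/5, 23/4, 4, 13/5)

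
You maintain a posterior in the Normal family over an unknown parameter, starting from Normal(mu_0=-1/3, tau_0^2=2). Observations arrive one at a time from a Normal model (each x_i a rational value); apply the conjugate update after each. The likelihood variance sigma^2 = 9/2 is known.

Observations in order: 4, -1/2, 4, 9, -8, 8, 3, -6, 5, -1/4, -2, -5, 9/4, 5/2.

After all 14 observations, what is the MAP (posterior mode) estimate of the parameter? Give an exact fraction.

obs 1: x=4 → posterior Normal(1, 18/13)
obs 2: x=-1/2 → posterior Normal(11/17, 18/17)
obs 3: x=4 → posterior Normal(9/7, 6/7)
obs 4: x=9 → posterior Normal(63/25, 18/25)
obs 5: x=-8 → posterior Normal(31/29, 18/29)
obs 6: x=8 → posterior Normal(21/11, 6/11)
obs 7: x=3 → posterior Normal(75/37, 18/37)
obs 8: x=-6 → posterior Normal(51/41, 18/41)
obs 9: x=5 → posterior Normal(71/45, 2/5)
obs 10: x=-1/4 → posterior Normal(10/7, 18/49)
obs 11: x=-2 → posterior Normal(62/53, 18/53)
obs 12: x=-5 → posterior Normal(14/19, 6/19)
obs 13: x=9/4 → posterior Normal(51/61, 18/61)
obs 14: x=5/2 → posterior Normal(61/65, 18/65)

61/65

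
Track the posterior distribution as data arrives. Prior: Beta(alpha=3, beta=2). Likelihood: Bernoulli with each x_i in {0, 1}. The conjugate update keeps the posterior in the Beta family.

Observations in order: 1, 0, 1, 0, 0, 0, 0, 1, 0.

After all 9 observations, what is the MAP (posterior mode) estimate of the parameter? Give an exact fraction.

5/12

obs 1: x=1 → posterior Beta(4, 2)
obs 2: x=0 → posterior Beta(4, 3)
obs 3: x=1 → posterior Beta(5, 3)
obs 4: x=0 → posterior Beta(5, 4)
obs 5: x=0 → posterior Beta(5, 5)
obs 6: x=0 → posterior Beta(5, 6)
obs 7: x=0 → posterior Beta(5, 7)
obs 8: x=1 → posterior Beta(6, 7)
obs 9: x=0 → posterior Beta(6, 8)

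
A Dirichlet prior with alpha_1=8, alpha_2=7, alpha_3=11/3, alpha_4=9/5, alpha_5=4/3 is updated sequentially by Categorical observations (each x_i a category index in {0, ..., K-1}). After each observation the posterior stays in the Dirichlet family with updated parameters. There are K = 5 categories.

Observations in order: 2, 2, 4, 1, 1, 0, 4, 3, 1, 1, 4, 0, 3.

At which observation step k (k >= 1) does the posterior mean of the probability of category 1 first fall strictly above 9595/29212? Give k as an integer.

obs 1: x=2 → posterior Dirichlet(8, 7, 14/3, 9/5, 4/3)
obs 2: x=2 → posterior Dirichlet(8, 7, 17/3, 9/5, 4/3)
obs 3: x=4 → posterior Dirichlet(8, 7, 17/3, 9/5, 7/3)
obs 4: x=1 → posterior Dirichlet(8, 8, 17/3, 9/5, 7/3)
obs 5: x=1 → posterior Dirichlet(8, 9, 17/3, 9/5, 7/3)
obs 6: x=0 → posterior Dirichlet(9, 9, 17/3, 9/5, 7/3)
obs 7: x=4 → posterior Dirichlet(9, 9, 17/3, 9/5, 10/3)
obs 8: x=3 → posterior Dirichlet(9, 9, 17/3, 14/5, 10/3)
obs 9: x=1 → posterior Dirichlet(9, 10, 17/3, 14/5, 10/3)
obs 10: x=1 → posterior Dirichlet(9, 11, 17/3, 14/5, 10/3)
obs 11: x=4 → posterior Dirichlet(9, 11, 17/3, 14/5, 13/3)
obs 12: x=0 → posterior Dirichlet(10, 11, 17/3, 14/5, 13/3)
obs 13: x=3 → posterior Dirichlet(10, 11, 17/3, 19/5, 13/3)

k = 5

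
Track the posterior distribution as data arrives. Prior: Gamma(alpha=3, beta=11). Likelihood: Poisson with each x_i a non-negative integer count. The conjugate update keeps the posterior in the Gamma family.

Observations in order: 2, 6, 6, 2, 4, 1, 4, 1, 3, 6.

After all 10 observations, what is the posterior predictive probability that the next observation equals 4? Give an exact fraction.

8887590052593452010263354687527665276057874621919975235/120426648183302220682117108982222251437872404861489774592

obs 1: x=2 → posterior Gamma(5, 12)
obs 2: x=6 → posterior Gamma(11, 13)
obs 3: x=6 → posterior Gamma(17, 14)
obs 4: x=2 → posterior Gamma(19, 15)
obs 5: x=4 → posterior Gamma(23, 16)
obs 6: x=1 → posterior Gamma(24, 17)
obs 7: x=4 → posterior Gamma(28, 18)
obs 8: x=1 → posterior Gamma(29, 19)
obs 9: x=3 → posterior Gamma(32, 20)
obs 10: x=6 → posterior Gamma(38, 21)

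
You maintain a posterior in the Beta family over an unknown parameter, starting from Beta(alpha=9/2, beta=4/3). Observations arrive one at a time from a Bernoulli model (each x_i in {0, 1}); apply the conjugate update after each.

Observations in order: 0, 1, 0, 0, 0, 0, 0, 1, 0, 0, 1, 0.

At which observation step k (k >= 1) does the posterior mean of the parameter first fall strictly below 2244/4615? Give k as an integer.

k = 6

obs 1: x=0 → posterior Beta(9/2, 7/3)
obs 2: x=1 → posterior Beta(11/2, 7/3)
obs 3: x=0 → posterior Beta(11/2, 10/3)
obs 4: x=0 → posterior Beta(11/2, 13/3)
obs 5: x=0 → posterior Beta(11/2, 16/3)
obs 6: x=0 → posterior Beta(11/2, 19/3)
obs 7: x=0 → posterior Beta(11/2, 22/3)
obs 8: x=1 → posterior Beta(13/2, 22/3)
obs 9: x=0 → posterior Beta(13/2, 25/3)
obs 10: x=0 → posterior Beta(13/2, 28/3)
obs 11: x=1 → posterior Beta(15/2, 28/3)
obs 12: x=0 → posterior Beta(15/2, 31/3)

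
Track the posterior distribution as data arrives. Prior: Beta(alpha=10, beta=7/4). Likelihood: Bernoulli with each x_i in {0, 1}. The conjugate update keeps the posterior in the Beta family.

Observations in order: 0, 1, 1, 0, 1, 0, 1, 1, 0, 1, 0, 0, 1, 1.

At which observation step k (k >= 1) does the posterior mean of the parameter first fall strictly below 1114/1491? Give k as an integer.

obs 1: x=0 → posterior Beta(10, 11/4)
obs 2: x=1 → posterior Beta(11, 11/4)
obs 3: x=1 → posterior Beta(12, 11/4)
obs 4: x=0 → posterior Beta(12, 15/4)
obs 5: x=1 → posterior Beta(13, 15/4)
obs 6: x=0 → posterior Beta(13, 19/4)
obs 7: x=1 → posterior Beta(14, 19/4)
obs 8: x=1 → posterior Beta(15, 19/4)
obs 9: x=0 → posterior Beta(15, 23/4)
obs 10: x=1 → posterior Beta(16, 23/4)
obs 11: x=0 → posterior Beta(16, 27/4)
obs 12: x=0 → posterior Beta(16, 31/4)
obs 13: x=1 → posterior Beta(17, 31/4)
obs 14: x=1 → posterior Beta(18, 31/4)

k = 6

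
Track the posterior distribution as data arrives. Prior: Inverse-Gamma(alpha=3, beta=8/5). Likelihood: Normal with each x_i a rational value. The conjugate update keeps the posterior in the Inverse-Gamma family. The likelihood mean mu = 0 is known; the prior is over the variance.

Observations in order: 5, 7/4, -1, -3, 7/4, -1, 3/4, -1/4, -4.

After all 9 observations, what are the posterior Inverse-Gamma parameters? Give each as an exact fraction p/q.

alpha=15/2, beta=1239/40

obs 1: x=5 → posterior Inverse-Gamma(7/2, 141/10)
obs 2: x=7/4 → posterior Inverse-Gamma(4, 2501/160)
obs 3: x=-1 → posterior Inverse-Gamma(9/2, 2581/160)
obs 4: x=-3 → posterior Inverse-Gamma(5, 3301/160)
obs 5: x=7/4 → posterior Inverse-Gamma(11/2, 1773/80)
obs 6: x=-1 → posterior Inverse-Gamma(6, 1813/80)
obs 7: x=3/4 → posterior Inverse-Gamma(13/2, 3671/160)
obs 8: x=-1/4 → posterior Inverse-Gamma(7, 919/40)
obs 9: x=-4 → posterior Inverse-Gamma(15/2, 1239/40)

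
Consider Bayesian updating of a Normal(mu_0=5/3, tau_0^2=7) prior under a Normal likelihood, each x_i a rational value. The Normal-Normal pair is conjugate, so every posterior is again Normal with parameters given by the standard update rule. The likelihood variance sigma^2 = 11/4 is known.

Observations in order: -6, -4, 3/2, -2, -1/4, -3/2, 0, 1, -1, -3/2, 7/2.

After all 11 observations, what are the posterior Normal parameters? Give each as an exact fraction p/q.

obs 1: x=-6 → posterior Normal(-449/117, 77/39)
obs 2: x=-4 → posterior Normal(-785/201, 77/67)
obs 3: x=3/2 → posterior Normal(-659/285, 77/95)
obs 4: x=-2 → posterior Normal(-827/369, 77/123)
obs 5: x=-1/4 → posterior Normal(-848/453, 77/151)
obs 6: x=-3/2 → posterior Normal(-974/537, 77/179)
obs 7: x=0 → posterior Normal(-974/621, 77/207)
obs 8: x=1 → posterior Normal(-178/141, 77/235)
obs 9: x=-1 → posterior Normal(-974/789, 77/263)
obs 10: x=-3/2 → posterior Normal(-1100/873, 77/291)
obs 11: x=7/2 → posterior Normal(-806/957, 7/29)

mu_0=-806/957, tau_0^2=7/29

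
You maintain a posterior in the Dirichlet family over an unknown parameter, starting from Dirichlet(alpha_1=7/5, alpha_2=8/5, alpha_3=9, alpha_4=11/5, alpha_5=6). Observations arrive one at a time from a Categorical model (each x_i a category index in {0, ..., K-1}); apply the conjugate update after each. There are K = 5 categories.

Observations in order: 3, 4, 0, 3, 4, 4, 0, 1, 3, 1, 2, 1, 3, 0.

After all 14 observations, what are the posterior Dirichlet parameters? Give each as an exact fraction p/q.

alpha_1=22/5, alpha_2=23/5, alpha_3=10, alpha_4=31/5, alpha_5=9

obs 1: x=3 → posterior Dirichlet(7/5, 8/5, 9, 16/5, 6)
obs 2: x=4 → posterior Dirichlet(7/5, 8/5, 9, 16/5, 7)
obs 3: x=0 → posterior Dirichlet(12/5, 8/5, 9, 16/5, 7)
obs 4: x=3 → posterior Dirichlet(12/5, 8/5, 9, 21/5, 7)
obs 5: x=4 → posterior Dirichlet(12/5, 8/5, 9, 21/5, 8)
obs 6: x=4 → posterior Dirichlet(12/5, 8/5, 9, 21/5, 9)
obs 7: x=0 → posterior Dirichlet(17/5, 8/5, 9, 21/5, 9)
obs 8: x=1 → posterior Dirichlet(17/5, 13/5, 9, 21/5, 9)
obs 9: x=3 → posterior Dirichlet(17/5, 13/5, 9, 26/5, 9)
obs 10: x=1 → posterior Dirichlet(17/5, 18/5, 9, 26/5, 9)
obs 11: x=2 → posterior Dirichlet(17/5, 18/5, 10, 26/5, 9)
obs 12: x=1 → posterior Dirichlet(17/5, 23/5, 10, 26/5, 9)
obs 13: x=3 → posterior Dirichlet(17/5, 23/5, 10, 31/5, 9)
obs 14: x=0 → posterior Dirichlet(22/5, 23/5, 10, 31/5, 9)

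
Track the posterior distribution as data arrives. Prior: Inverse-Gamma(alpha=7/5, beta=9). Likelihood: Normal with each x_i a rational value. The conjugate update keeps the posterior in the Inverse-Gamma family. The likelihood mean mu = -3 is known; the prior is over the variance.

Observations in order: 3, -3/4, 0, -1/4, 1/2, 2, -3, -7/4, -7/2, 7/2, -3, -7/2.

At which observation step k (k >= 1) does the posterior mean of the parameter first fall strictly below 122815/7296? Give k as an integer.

k = 4

obs 1: x=3 → posterior Inverse-Gamma(19/10, 27)
obs 2: x=-3/4 → posterior Inverse-Gamma(12/5, 945/32)
obs 3: x=0 → posterior Inverse-Gamma(29/10, 1089/32)
obs 4: x=-1/4 → posterior Inverse-Gamma(17/5, 605/16)
obs 5: x=1/2 → posterior Inverse-Gamma(39/10, 703/16)
obs 6: x=2 → posterior Inverse-Gamma(22/5, 903/16)
obs 7: x=-3 → posterior Inverse-Gamma(49/10, 903/16)
obs 8: x=-7/4 → posterior Inverse-Gamma(27/5, 1831/32)
obs 9: x=-7/2 → posterior Inverse-Gamma(59/10, 1835/32)
obs 10: x=7/2 → posterior Inverse-Gamma(32/5, 2511/32)
obs 11: x=-3 → posterior Inverse-Gamma(69/10, 2511/32)
obs 12: x=-7/2 → posterior Inverse-Gamma(37/5, 2515/32)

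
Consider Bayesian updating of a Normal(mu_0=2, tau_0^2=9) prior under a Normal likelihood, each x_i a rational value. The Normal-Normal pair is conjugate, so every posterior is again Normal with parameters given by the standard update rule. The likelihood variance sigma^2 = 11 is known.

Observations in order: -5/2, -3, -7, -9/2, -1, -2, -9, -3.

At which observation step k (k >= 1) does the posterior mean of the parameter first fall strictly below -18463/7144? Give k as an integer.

obs 1: x=-5/2 → posterior Normal(-1/40, 99/20)
obs 2: x=-3 → posterior Normal(-55/58, 99/29)
obs 3: x=-7 → posterior Normal(-181/76, 99/38)
obs 4: x=-9/2 → posterior Normal(-131/47, 99/47)
obs 5: x=-1 → posterior Normal(-5/2, 99/56)
obs 6: x=-2 → posterior Normal(-158/65, 99/65)
obs 7: x=-9 → posterior Normal(-239/74, 99/74)
obs 8: x=-3 → posterior Normal(-266/83, 99/83)

k = 4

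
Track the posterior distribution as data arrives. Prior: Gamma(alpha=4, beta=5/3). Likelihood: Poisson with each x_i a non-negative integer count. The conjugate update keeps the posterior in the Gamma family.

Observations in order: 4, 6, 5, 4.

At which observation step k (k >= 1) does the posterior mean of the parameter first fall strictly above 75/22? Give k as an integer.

obs 1: x=4 → posterior Gamma(8, 8/3)
obs 2: x=6 → posterior Gamma(14, 11/3)
obs 3: x=5 → posterior Gamma(19, 14/3)
obs 4: x=4 → posterior Gamma(23, 17/3)

k = 2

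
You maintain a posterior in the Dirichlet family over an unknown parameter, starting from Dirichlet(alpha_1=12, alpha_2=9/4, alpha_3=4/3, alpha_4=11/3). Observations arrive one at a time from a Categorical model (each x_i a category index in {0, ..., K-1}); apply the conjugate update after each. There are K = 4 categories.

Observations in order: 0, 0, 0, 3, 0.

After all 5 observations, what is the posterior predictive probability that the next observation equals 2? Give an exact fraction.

16/291

obs 1: x=0 → posterior Dirichlet(13, 9/4, 4/3, 11/3)
obs 2: x=0 → posterior Dirichlet(14, 9/4, 4/3, 11/3)
obs 3: x=0 → posterior Dirichlet(15, 9/4, 4/3, 11/3)
obs 4: x=3 → posterior Dirichlet(15, 9/4, 4/3, 14/3)
obs 5: x=0 → posterior Dirichlet(16, 9/4, 4/3, 14/3)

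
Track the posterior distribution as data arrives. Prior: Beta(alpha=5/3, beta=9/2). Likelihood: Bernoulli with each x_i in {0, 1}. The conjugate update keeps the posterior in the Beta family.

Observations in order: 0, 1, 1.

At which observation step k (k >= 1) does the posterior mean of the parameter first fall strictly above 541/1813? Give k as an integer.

k = 2

obs 1: x=0 → posterior Beta(5/3, 11/2)
obs 2: x=1 → posterior Beta(8/3, 11/2)
obs 3: x=1 → posterior Beta(11/3, 11/2)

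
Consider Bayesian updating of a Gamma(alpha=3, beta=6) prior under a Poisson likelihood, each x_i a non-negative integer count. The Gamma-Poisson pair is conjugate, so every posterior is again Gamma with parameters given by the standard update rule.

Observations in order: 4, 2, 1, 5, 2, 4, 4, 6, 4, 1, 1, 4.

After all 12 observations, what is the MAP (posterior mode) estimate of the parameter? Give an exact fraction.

obs 1: x=4 → posterior Gamma(7, 7)
obs 2: x=2 → posterior Gamma(9, 8)
obs 3: x=1 → posterior Gamma(10, 9)
obs 4: x=5 → posterior Gamma(15, 10)
obs 5: x=2 → posterior Gamma(17, 11)
obs 6: x=4 → posterior Gamma(21, 12)
obs 7: x=4 → posterior Gamma(25, 13)
obs 8: x=6 → posterior Gamma(31, 14)
obs 9: x=4 → posterior Gamma(35, 15)
obs 10: x=1 → posterior Gamma(36, 16)
obs 11: x=1 → posterior Gamma(37, 17)
obs 12: x=4 → posterior Gamma(41, 18)

20/9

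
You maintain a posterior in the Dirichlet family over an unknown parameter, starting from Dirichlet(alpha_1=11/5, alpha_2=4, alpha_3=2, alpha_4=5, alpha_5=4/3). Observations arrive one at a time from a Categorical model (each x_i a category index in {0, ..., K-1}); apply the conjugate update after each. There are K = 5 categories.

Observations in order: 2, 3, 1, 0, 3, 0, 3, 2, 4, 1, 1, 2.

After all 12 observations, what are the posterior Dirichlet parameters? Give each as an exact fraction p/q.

alpha_1=21/5, alpha_2=7, alpha_3=5, alpha_4=8, alpha_5=7/3

obs 1: x=2 → posterior Dirichlet(11/5, 4, 3, 5, 4/3)
obs 2: x=3 → posterior Dirichlet(11/5, 4, 3, 6, 4/3)
obs 3: x=1 → posterior Dirichlet(11/5, 5, 3, 6, 4/3)
obs 4: x=0 → posterior Dirichlet(16/5, 5, 3, 6, 4/3)
obs 5: x=3 → posterior Dirichlet(16/5, 5, 3, 7, 4/3)
obs 6: x=0 → posterior Dirichlet(21/5, 5, 3, 7, 4/3)
obs 7: x=3 → posterior Dirichlet(21/5, 5, 3, 8, 4/3)
obs 8: x=2 → posterior Dirichlet(21/5, 5, 4, 8, 4/3)
obs 9: x=4 → posterior Dirichlet(21/5, 5, 4, 8, 7/3)
obs 10: x=1 → posterior Dirichlet(21/5, 6, 4, 8, 7/3)
obs 11: x=1 → posterior Dirichlet(21/5, 7, 4, 8, 7/3)
obs 12: x=2 → posterior Dirichlet(21/5, 7, 5, 8, 7/3)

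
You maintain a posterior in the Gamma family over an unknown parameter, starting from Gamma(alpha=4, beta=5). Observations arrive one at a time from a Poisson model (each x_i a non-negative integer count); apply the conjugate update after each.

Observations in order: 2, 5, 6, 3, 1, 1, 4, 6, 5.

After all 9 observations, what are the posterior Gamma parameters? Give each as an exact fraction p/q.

alpha=37, beta=14

obs 1: x=2 → posterior Gamma(6, 6)
obs 2: x=5 → posterior Gamma(11, 7)
obs 3: x=6 → posterior Gamma(17, 8)
obs 4: x=3 → posterior Gamma(20, 9)
obs 5: x=1 → posterior Gamma(21, 10)
obs 6: x=1 → posterior Gamma(22, 11)
obs 7: x=4 → posterior Gamma(26, 12)
obs 8: x=6 → posterior Gamma(32, 13)
obs 9: x=5 → posterior Gamma(37, 14)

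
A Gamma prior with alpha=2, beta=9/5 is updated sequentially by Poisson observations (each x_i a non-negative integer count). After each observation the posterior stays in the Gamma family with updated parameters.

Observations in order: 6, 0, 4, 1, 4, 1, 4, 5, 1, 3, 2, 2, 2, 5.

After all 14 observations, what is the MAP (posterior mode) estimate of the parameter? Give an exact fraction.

205/79

obs 1: x=6 → posterior Gamma(8, 14/5)
obs 2: x=0 → posterior Gamma(8, 19/5)
obs 3: x=4 → posterior Gamma(12, 24/5)
obs 4: x=1 → posterior Gamma(13, 29/5)
obs 5: x=4 → posterior Gamma(17, 34/5)
obs 6: x=1 → posterior Gamma(18, 39/5)
obs 7: x=4 → posterior Gamma(22, 44/5)
obs 8: x=5 → posterior Gamma(27, 49/5)
obs 9: x=1 → posterior Gamma(28, 54/5)
obs 10: x=3 → posterior Gamma(31, 59/5)
obs 11: x=2 → posterior Gamma(33, 64/5)
obs 12: x=2 → posterior Gamma(35, 69/5)
obs 13: x=2 → posterior Gamma(37, 74/5)
obs 14: x=5 → posterior Gamma(42, 79/5)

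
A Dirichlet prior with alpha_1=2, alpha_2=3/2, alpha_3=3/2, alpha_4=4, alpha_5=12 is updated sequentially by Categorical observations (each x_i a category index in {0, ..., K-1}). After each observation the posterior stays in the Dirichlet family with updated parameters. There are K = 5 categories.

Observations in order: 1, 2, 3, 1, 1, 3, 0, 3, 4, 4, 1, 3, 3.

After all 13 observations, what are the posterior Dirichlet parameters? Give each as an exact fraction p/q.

alpha_1=3, alpha_2=11/2, alpha_3=5/2, alpha_4=9, alpha_5=14

obs 1: x=1 → posterior Dirichlet(2, 5/2, 3/2, 4, 12)
obs 2: x=2 → posterior Dirichlet(2, 5/2, 5/2, 4, 12)
obs 3: x=3 → posterior Dirichlet(2, 5/2, 5/2, 5, 12)
obs 4: x=1 → posterior Dirichlet(2, 7/2, 5/2, 5, 12)
obs 5: x=1 → posterior Dirichlet(2, 9/2, 5/2, 5, 12)
obs 6: x=3 → posterior Dirichlet(2, 9/2, 5/2, 6, 12)
obs 7: x=0 → posterior Dirichlet(3, 9/2, 5/2, 6, 12)
obs 8: x=3 → posterior Dirichlet(3, 9/2, 5/2, 7, 12)
obs 9: x=4 → posterior Dirichlet(3, 9/2, 5/2, 7, 13)
obs 10: x=4 → posterior Dirichlet(3, 9/2, 5/2, 7, 14)
obs 11: x=1 → posterior Dirichlet(3, 11/2, 5/2, 7, 14)
obs 12: x=3 → posterior Dirichlet(3, 11/2, 5/2, 8, 14)
obs 13: x=3 → posterior Dirichlet(3, 11/2, 5/2, 9, 14)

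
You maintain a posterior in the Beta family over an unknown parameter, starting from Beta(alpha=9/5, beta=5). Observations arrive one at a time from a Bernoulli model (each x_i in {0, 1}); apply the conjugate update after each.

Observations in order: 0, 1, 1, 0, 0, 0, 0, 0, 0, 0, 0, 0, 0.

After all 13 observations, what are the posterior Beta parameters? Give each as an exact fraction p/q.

alpha=19/5, beta=16

obs 1: x=0 → posterior Beta(9/5, 6)
obs 2: x=1 → posterior Beta(14/5, 6)
obs 3: x=1 → posterior Beta(19/5, 6)
obs 4: x=0 → posterior Beta(19/5, 7)
obs 5: x=0 → posterior Beta(19/5, 8)
obs 6: x=0 → posterior Beta(19/5, 9)
obs 7: x=0 → posterior Beta(19/5, 10)
obs 8: x=0 → posterior Beta(19/5, 11)
obs 9: x=0 → posterior Beta(19/5, 12)
obs 10: x=0 → posterior Beta(19/5, 13)
obs 11: x=0 → posterior Beta(19/5, 14)
obs 12: x=0 → posterior Beta(19/5, 15)
obs 13: x=0 → posterior Beta(19/5, 16)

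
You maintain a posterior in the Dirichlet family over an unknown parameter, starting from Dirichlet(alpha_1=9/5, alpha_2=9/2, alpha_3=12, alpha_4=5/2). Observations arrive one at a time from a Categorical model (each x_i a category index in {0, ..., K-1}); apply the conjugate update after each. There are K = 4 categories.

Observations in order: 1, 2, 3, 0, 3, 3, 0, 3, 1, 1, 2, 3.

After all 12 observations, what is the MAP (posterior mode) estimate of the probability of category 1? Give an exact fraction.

obs 1: x=1 → posterior Dirichlet(9/5, 11/2, 12, 5/2)
obs 2: x=2 → posterior Dirichlet(9/5, 11/2, 13, 5/2)
obs 3: x=3 → posterior Dirichlet(9/5, 11/2, 13, 7/2)
obs 4: x=0 → posterior Dirichlet(14/5, 11/2, 13, 7/2)
obs 5: x=3 → posterior Dirichlet(14/5, 11/2, 13, 9/2)
obs 6: x=3 → posterior Dirichlet(14/5, 11/2, 13, 11/2)
obs 7: x=0 → posterior Dirichlet(19/5, 11/2, 13, 11/2)
obs 8: x=3 → posterior Dirichlet(19/5, 11/2, 13, 13/2)
obs 9: x=1 → posterior Dirichlet(19/5, 13/2, 13, 13/2)
obs 10: x=1 → posterior Dirichlet(19/5, 15/2, 13, 13/2)
obs 11: x=2 → posterior Dirichlet(19/5, 15/2, 14, 13/2)
obs 12: x=3 → posterior Dirichlet(19/5, 15/2, 14, 15/2)

65/288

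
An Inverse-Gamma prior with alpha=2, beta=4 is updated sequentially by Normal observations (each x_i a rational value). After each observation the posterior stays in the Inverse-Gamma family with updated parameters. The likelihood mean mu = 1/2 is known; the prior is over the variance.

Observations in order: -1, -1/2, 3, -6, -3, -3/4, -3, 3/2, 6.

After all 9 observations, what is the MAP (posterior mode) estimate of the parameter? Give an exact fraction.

obs 1: x=-1 → posterior Inverse-Gamma(5/2, 41/8)
obs 2: x=-1/2 → posterior Inverse-Gamma(3, 45/8)
obs 3: x=3 → posterior Inverse-Gamma(7/2, 35/4)
obs 4: x=-6 → posterior Inverse-Gamma(4, 239/8)
obs 5: x=-3 → posterior Inverse-Gamma(9/2, 36)
obs 6: x=-3/4 → posterior Inverse-Gamma(5, 1177/32)
obs 7: x=-3 → posterior Inverse-Gamma(11/2, 1373/32)
obs 8: x=3/2 → posterior Inverse-Gamma(6, 1389/32)
obs 9: x=6 → posterior Inverse-Gamma(13/2, 1873/32)

1873/240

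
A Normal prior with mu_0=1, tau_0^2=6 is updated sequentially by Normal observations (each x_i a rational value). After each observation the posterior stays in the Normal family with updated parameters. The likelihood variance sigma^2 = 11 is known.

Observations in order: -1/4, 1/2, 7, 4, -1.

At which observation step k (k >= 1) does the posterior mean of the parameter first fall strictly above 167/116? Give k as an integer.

k = 3

obs 1: x=-1/4 → posterior Normal(19/34, 66/17)
obs 2: x=1/2 → posterior Normal(25/46, 66/23)
obs 3: x=7 → posterior Normal(109/58, 66/29)
obs 4: x=4 → posterior Normal(157/70, 66/35)
obs 5: x=-1 → posterior Normal(145/82, 66/41)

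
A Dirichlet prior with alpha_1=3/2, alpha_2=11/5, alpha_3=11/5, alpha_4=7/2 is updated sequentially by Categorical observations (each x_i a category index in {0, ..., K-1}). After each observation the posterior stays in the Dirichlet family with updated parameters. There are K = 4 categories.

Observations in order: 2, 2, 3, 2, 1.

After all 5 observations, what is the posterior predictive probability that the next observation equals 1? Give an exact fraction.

obs 1: x=2 → posterior Dirichlet(3/2, 11/5, 16/5, 7/2)
obs 2: x=2 → posterior Dirichlet(3/2, 11/5, 21/5, 7/2)
obs 3: x=3 → posterior Dirichlet(3/2, 11/5, 21/5, 9/2)
obs 4: x=2 → posterior Dirichlet(3/2, 11/5, 26/5, 9/2)
obs 5: x=1 → posterior Dirichlet(3/2, 16/5, 26/5, 9/2)

2/9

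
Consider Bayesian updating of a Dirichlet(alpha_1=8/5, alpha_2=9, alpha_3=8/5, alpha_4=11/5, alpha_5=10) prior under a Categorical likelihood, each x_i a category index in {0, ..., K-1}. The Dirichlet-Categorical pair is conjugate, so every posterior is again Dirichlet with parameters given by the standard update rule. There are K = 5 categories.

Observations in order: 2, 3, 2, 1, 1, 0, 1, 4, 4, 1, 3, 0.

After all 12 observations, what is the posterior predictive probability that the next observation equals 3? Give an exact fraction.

obs 1: x=2 → posterior Dirichlet(8/5, 9, 13/5, 11/5, 10)
obs 2: x=3 → posterior Dirichlet(8/5, 9, 13/5, 16/5, 10)
obs 3: x=2 → posterior Dirichlet(8/5, 9, 18/5, 16/5, 10)
obs 4: x=1 → posterior Dirichlet(8/5, 10, 18/5, 16/5, 10)
obs 5: x=1 → posterior Dirichlet(8/5, 11, 18/5, 16/5, 10)
obs 6: x=0 → posterior Dirichlet(13/5, 11, 18/5, 16/5, 10)
obs 7: x=1 → posterior Dirichlet(13/5, 12, 18/5, 16/5, 10)
obs 8: x=4 → posterior Dirichlet(13/5, 12, 18/5, 16/5, 11)
obs 9: x=4 → posterior Dirichlet(13/5, 12, 18/5, 16/5, 12)
obs 10: x=1 → posterior Dirichlet(13/5, 13, 18/5, 16/5, 12)
obs 11: x=3 → posterior Dirichlet(13/5, 13, 18/5, 21/5, 12)
obs 12: x=0 → posterior Dirichlet(18/5, 13, 18/5, 21/5, 12)

3/26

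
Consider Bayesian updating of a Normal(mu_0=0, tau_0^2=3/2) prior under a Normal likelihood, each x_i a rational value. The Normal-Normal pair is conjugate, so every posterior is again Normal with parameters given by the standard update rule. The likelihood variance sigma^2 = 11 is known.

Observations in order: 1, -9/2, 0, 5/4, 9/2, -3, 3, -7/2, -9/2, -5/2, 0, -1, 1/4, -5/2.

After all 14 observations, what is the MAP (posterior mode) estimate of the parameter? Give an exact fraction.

-69/128

obs 1: x=1 → posterior Normal(3/25, 33/25)
obs 2: x=-9/2 → posterior Normal(-3/8, 33/28)
obs 3: x=0 → posterior Normal(-21/62, 33/31)
obs 4: x=5/4 → posterior Normal(-27/136, 33/34)
obs 5: x=9/2 → posterior Normal(27/148, 33/37)
obs 6: x=-3 → posterior Normal(-9/160, 33/40)
obs 7: x=3 → posterior Normal(27/172, 33/43)
obs 8: x=-7/2 → posterior Normal(-15/184, 33/46)
obs 9: x=-9/2 → posterior Normal(-69/196, 33/49)
obs 10: x=-5/2 → posterior Normal(-99/208, 33/52)
obs 11: x=0 → posterior Normal(-9/20, 3/5)
obs 12: x=-1 → posterior Normal(-111/232, 33/58)
obs 13: x=1/4 → posterior Normal(-27/61, 33/61)
obs 14: x=-5/2 → posterior Normal(-69/128, 33/64)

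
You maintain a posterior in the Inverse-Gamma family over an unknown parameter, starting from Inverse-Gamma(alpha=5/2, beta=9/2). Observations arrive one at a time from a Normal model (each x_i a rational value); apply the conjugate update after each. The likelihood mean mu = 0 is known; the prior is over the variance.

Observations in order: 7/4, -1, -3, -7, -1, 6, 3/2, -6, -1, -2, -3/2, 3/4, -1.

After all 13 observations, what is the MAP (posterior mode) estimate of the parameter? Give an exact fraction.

1241/160

obs 1: x=7/4 → posterior Inverse-Gamma(3, 193/32)
obs 2: x=-1 → posterior Inverse-Gamma(7/2, 209/32)
obs 3: x=-3 → posterior Inverse-Gamma(4, 353/32)
obs 4: x=-7 → posterior Inverse-Gamma(9/2, 1137/32)
obs 5: x=-1 → posterior Inverse-Gamma(5, 1153/32)
obs 6: x=6 → posterior Inverse-Gamma(11/2, 1729/32)
obs 7: x=3/2 → posterior Inverse-Gamma(6, 1765/32)
obs 8: x=-6 → posterior Inverse-Gamma(13/2, 2341/32)
obs 9: x=-1 → posterior Inverse-Gamma(7, 2357/32)
obs 10: x=-2 → posterior Inverse-Gamma(15/2, 2421/32)
obs 11: x=-3/2 → posterior Inverse-Gamma(8, 2457/32)
obs 12: x=3/4 → posterior Inverse-Gamma(17/2, 1233/16)
obs 13: x=-1 → posterior Inverse-Gamma(9, 1241/16)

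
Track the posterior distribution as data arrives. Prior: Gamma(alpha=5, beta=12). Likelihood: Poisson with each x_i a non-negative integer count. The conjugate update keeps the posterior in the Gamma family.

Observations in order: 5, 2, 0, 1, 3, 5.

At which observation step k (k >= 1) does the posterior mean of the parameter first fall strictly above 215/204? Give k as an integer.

obs 1: x=5 → posterior Gamma(10, 13)
obs 2: x=2 → posterior Gamma(12, 14)
obs 3: x=0 → posterior Gamma(12, 15)
obs 4: x=1 → posterior Gamma(13, 16)
obs 5: x=3 → posterior Gamma(16, 17)
obs 6: x=5 → posterior Gamma(21, 18)

k = 6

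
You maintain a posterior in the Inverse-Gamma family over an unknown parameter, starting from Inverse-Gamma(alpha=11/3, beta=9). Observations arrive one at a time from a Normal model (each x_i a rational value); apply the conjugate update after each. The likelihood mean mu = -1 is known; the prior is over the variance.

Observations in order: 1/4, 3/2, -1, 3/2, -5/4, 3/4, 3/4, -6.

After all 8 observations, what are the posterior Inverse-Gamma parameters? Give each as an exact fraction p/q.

alpha=23/3, beta=253/8

obs 1: x=1/4 → posterior Inverse-Gamma(25/6, 313/32)
obs 2: x=3/2 → posterior Inverse-Gamma(14/3, 413/32)
obs 3: x=-1 → posterior Inverse-Gamma(31/6, 413/32)
obs 4: x=3/2 → posterior Inverse-Gamma(17/3, 513/32)
obs 5: x=-5/4 → posterior Inverse-Gamma(37/6, 257/16)
obs 6: x=3/4 → posterior Inverse-Gamma(20/3, 563/32)
obs 7: x=3/4 → posterior Inverse-Gamma(43/6, 153/8)
obs 8: x=-6 → posterior Inverse-Gamma(23/3, 253/8)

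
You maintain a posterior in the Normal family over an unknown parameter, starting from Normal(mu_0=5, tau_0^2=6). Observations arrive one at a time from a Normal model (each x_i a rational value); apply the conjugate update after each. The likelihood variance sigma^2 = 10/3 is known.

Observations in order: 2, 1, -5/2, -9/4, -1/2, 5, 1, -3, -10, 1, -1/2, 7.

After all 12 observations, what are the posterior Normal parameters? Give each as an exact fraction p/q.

obs 1: x=2 → posterior Normal(43/14, 15/7)
obs 2: x=1 → posterior Normal(52/23, 30/23)
obs 3: x=-5/2 → posterior Normal(59/64, 15/16)
obs 4: x=-9/4 → posterior Normal(37/164, 30/41)
obs 5: x=-1/2 → posterior Normal(19/200, 3/5)
obs 6: x=5 → posterior Normal(199/236, 30/59)
obs 7: x=1 → posterior Normal(235/272, 15/34)
obs 8: x=-3 → posterior Normal(127/308, 30/77)
obs 9: x=-10 → posterior Normal(-233/344, 15/43)
obs 10: x=1 → posterior Normal(-197/380, 6/19)
obs 11: x=-1/2 → posterior Normal(-215/416, 15/52)
obs 12: x=7 → posterior Normal(37/452, 30/113)

mu_0=37/452, tau_0^2=30/113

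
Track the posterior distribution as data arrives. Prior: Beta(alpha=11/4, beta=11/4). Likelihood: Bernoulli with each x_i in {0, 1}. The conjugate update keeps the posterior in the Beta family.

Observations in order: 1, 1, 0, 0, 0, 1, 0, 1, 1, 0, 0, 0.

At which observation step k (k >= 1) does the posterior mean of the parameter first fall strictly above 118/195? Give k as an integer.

obs 1: x=1 → posterior Beta(15/4, 11/4)
obs 2: x=1 → posterior Beta(19/4, 11/4)
obs 3: x=0 → posterior Beta(19/4, 15/4)
obs 4: x=0 → posterior Beta(19/4, 19/4)
obs 5: x=0 → posterior Beta(19/4, 23/4)
obs 6: x=1 → posterior Beta(23/4, 23/4)
obs 7: x=0 → posterior Beta(23/4, 27/4)
obs 8: x=1 → posterior Beta(27/4, 27/4)
obs 9: x=1 → posterior Beta(31/4, 27/4)
obs 10: x=0 → posterior Beta(31/4, 31/4)
obs 11: x=0 → posterior Beta(31/4, 35/4)
obs 12: x=0 → posterior Beta(31/4, 39/4)

k = 2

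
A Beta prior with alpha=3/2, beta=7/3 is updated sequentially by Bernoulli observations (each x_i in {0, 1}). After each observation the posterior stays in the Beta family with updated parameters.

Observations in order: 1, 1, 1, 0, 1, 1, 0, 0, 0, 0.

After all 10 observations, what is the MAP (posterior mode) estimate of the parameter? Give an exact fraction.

33/71

obs 1: x=1 → posterior Beta(5/2, 7/3)
obs 2: x=1 → posterior Beta(7/2, 7/3)
obs 3: x=1 → posterior Beta(9/2, 7/3)
obs 4: x=0 → posterior Beta(9/2, 10/3)
obs 5: x=1 → posterior Beta(11/2, 10/3)
obs 6: x=1 → posterior Beta(13/2, 10/3)
obs 7: x=0 → posterior Beta(13/2, 13/3)
obs 8: x=0 → posterior Beta(13/2, 16/3)
obs 9: x=0 → posterior Beta(13/2, 19/3)
obs 10: x=0 → posterior Beta(13/2, 22/3)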